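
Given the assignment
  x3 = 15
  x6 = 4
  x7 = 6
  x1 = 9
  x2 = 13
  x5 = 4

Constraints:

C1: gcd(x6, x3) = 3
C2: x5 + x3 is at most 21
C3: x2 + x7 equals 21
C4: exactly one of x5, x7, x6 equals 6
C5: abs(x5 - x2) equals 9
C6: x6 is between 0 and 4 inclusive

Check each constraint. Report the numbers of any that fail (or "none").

C1: gcd(4, 15) = 1, not 3 — does not hold.
C2: x5 + x3 = 4 + 15 = 19; 19 ≤ 21 — holds.
C3: x2 + x7 = 13 + 6 = 19, not 21 — does not hold.
C4: x5=4, x7=6, x6=4; 1 of them equals 6 — holds.
C5: abs(4 - 13) = 9 — holds.
C6: x6 = 4 lies in [0, 4] — holds.

Constraints 1 and 3 are violated.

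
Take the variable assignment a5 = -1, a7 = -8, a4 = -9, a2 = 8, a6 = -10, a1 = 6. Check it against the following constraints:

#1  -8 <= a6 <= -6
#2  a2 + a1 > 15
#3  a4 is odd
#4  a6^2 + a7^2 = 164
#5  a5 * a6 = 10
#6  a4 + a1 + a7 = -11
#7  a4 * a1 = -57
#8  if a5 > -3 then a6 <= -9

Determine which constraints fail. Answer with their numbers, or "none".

Violated: 1, 2, 7.

#1 a6 = -10 is outside [-8, -6] — violated.
#2 a2 + a1 = 8 + 6 = 14; 14 ≤ 15, bound 15 not met — violated.
#3 a4 = -9 is odd — OK.
#4 a6^2 + a7^2 = (-10)^2 + (-8)^2 = 100 + 64 = 164 — OK.
#5 a5 * a6 = -1 * (-10) = 10 — OK.
#6 a4 + a1 + a7 = -9 + 6 + (-8) = -11 — OK.
#7 a4 * a1 = -9 * 6 = -54, not -57 — violated.
#8 a5 = -1 > -3, so we need a6 ≤ -9; a6 = -10 ≤ -9 — OK.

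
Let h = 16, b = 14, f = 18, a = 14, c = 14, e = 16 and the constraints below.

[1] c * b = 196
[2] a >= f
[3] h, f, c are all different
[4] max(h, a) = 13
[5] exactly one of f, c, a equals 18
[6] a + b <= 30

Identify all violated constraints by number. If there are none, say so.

[1] c * b = 14 * 14 = 196 — OK.
[2] a = 14, f = 18; 14 < 18 (want ≥) — violated.
[3] values 16, 18, 14 are pairwise distinct — OK.
[4] max(16, 14) = 16, not 13 — violated.
[5] f=18, c=14, a=14; 1 of them equals 18 — OK.
[6] a + b = 14 + 14 = 28; 28 ≤ 30 — OK.

No — constraints 2 and 4 are not satisfied.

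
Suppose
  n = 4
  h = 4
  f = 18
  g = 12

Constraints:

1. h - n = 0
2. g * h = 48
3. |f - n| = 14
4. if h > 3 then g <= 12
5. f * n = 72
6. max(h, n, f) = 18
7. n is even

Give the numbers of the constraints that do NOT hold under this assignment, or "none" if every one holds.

The assignment satisfies every constraint.

1. h - n = 4 - 4 = 0 — OK.
2. g * h = 12 * 4 = 48 — OK.
3. |18 - 4| = 14 — OK.
4. h = 4 > 3, so we need g ≤ 12; g = 12 ≤ 12 — OK.
5. f * n = 18 * 4 = 72 — OK.
6. max(4, 4, 18) = 18 — OK.
7. n = 4 is even — OK.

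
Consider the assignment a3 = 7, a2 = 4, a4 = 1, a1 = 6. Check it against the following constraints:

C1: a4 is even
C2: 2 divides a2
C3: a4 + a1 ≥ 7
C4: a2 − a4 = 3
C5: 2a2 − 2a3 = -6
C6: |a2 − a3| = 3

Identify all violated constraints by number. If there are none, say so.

No — constraint 1 is not satisfied.

C1: a4 = 1 is odd — does not hold.
C2: 4 / 2 = 2, so 2 divides 4 — holds.
C3: a4 + a1 = 1 + 6 = 7; 7 ≥ 7 — holds.
C4: a2 − a4 = 4 − 1 = 3 — holds.
C5: 2a2 − 2a3 = 2(4) − 2(7) = -6 — holds.
C6: |4 − 7| = 3 — holds.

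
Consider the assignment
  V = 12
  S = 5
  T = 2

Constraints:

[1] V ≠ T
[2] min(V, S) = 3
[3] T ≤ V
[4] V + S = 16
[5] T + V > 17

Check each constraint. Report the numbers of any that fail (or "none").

No — constraints 2, 4, and 5 are not satisfied.

[1] V = 12, T = 2; distinct — holds.
[2] min(12, 5) = 5, not 3 — fails.
[3] T = 2, V = 12; 2 ≤ 12 — holds.
[4] V + S = 12 + 5 = 17, not 16 — fails.
[5] T + V = 2 + 12 = 14; 14 ≤ 17, bound 17 not met — fails.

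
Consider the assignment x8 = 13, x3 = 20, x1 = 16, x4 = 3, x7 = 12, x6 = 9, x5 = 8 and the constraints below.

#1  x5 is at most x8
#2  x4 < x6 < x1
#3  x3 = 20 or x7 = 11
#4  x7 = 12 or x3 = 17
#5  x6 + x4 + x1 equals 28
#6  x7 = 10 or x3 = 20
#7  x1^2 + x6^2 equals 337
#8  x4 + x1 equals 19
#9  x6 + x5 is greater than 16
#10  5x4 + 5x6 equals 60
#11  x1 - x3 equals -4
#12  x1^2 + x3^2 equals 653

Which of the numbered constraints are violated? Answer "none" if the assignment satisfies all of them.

#1 x5 = 8, x8 = 13; 8 ≤ 13 — holds.
#2 values 3 < 9 < 16 — holds.
#3 x3 = 20 = 20 (first disjunct) — holds.
#4 x7 = 12 = 12 (first disjunct) — holds.
#5 x6 + x4 + x1 = 9 + 3 + 16 = 28 — holds.
#6 x7 = 12 ≠ 10, but x3 = 20 = 20 (second disjunct) — holds.
#7 x1^2 + x6^2 = 16^2 + 9^2 = 256 + 81 = 337 — holds.
#8 x4 + x1 = 3 + 16 = 19 — holds.
#9 x6 + x5 = 9 + 8 = 17; 17 > 16 — holds.
#10 5x4 + 5x6 = 5(3) + 5(9) = 60 — holds.
#11 x1 - x3 = 16 - 20 = -4 — holds.
#12 x1^2 + x3^2 = 16^2 + 20^2 = 256 + 400 = 656, not 653 — fails.

No — constraint 12 is not satisfied.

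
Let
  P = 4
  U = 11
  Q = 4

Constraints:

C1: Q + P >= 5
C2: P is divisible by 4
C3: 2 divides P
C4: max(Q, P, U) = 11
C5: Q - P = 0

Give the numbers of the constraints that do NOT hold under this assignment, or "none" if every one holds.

C1: Q + P = 4 + 4 = 8; 8 ≥ 5  OK
C2: 4 / 4 = 1, so 4 divides 4  OK
C3: 4 / 2 = 2, so 2 divides 4  OK
C4: max(4, 4, 11) = 11  OK
C5: Q - P = 4 - 4 = 0  OK

Yes — all constraints hold.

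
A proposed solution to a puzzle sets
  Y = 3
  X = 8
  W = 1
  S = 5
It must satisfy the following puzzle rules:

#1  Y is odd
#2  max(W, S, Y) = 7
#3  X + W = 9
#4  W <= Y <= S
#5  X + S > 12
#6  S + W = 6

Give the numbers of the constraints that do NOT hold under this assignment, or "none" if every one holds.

Violated: 2.

#1 Y = 3 is odd — OK.
#2 max(1, 5, 3) = 5, not 7 — violated.
#3 X + W = 8 + 1 = 9 — OK.
#4 values 1 <= 3 <= 5 — OK.
#5 X + S = 8 + 5 = 13; 13 > 12 — OK.
#6 S + W = 5 + 1 = 6 — OK.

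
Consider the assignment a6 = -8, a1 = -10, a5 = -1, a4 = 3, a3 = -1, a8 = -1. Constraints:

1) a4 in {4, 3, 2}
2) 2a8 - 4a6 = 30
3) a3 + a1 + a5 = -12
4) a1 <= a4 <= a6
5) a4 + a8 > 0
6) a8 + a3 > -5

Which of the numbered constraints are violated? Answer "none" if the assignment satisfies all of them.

No — constraint 4 is not satisfied.

1) a4 = 3 is in {4, 3, 2}  yes
2) 2a8 - 4a6 = 2(-1) - 4(-8) = 30  yes
3) a3 + a1 + a5 = -1 + (-10) + (-1) = -12  yes
4) values -10, 3, -8; a4 = 3 is not <= a6 = -8  no
5) a4 + a8 = 3 + (-1) = 2; 2 > 0  yes
6) a8 + a3 = -1 + (-1) = -2; -2 > -5  yes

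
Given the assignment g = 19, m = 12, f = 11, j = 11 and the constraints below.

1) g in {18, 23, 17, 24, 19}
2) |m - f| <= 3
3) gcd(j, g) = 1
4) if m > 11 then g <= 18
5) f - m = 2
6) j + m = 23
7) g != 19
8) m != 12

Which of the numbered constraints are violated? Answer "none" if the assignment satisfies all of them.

1) g = 19 is in {18, 23, 17, 24, 19}  ✔
2) |12 - 11| = 1; 1 ≤ 3  ✔
3) gcd(11, 19) = 1  ✔
4) m = 12 > 11, so we need g ≤ 18; but g = 19 > 18  ✘
5) f - m = 11 - 12 = -1, not 2  ✘
6) j + m = 11 + 12 = 23  ✔
7) g = 19, but 19 is required to differ  ✘
8) m = 12, but 12 is required to differ  ✘

Constraints 4, 5, 7, 8 are violated.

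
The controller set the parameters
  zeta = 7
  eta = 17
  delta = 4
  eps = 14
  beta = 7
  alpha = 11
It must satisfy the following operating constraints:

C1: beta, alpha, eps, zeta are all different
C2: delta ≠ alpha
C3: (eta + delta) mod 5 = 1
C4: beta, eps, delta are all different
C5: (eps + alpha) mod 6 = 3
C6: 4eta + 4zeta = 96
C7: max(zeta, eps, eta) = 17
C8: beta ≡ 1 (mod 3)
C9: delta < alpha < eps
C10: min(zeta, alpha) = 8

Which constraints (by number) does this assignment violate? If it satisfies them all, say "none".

C1: beta = zeta = 7, not all different  ✘
C2: delta = 4, alpha = 11; distinct  ✔
C3: eta + delta = 21; 21 mod 5 = 1  ✔
C4: values 7, 14, 4 are pairwise distinct  ✔
C5: eps + alpha = 25; 25 mod 6 = 1, not 3  ✘
C6: 4eta + 4zeta = 4(17) + 4(7) = 96  ✔
C7: max(7, 14, 17) = 17  ✔
C8: 7 mod 3 = 1  ✔
C9: values 4 < 11 < 14  ✔
C10: min(7, 11) = 7, not 8  ✘

Violated: 1, 5, and 10.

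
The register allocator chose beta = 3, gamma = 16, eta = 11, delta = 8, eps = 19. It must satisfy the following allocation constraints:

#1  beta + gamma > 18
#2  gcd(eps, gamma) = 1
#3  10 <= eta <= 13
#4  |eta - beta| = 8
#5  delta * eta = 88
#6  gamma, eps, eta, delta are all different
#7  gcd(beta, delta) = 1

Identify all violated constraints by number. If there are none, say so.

#1 beta + gamma = 3 + 16 = 19; 19 > 18 — satisfied.
#2 gcd(19, 16) = 1 — satisfied.
#3 eta = 11 lies in [10, 13] — satisfied.
#4 |11 - 3| = 8 — satisfied.
#5 delta * eta = 8 * 11 = 88 — satisfied.
#6 values 16, 19, 11, 8 are pairwise distinct — satisfied.
#7 gcd(3, 8) = 1 — satisfied.

All constraints are satisfied.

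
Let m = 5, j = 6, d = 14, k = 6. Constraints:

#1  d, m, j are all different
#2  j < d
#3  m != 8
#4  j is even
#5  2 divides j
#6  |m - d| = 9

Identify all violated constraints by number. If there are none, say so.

None — every constraint holds.

#1 values 14, 5, 6 are pairwise distinct — holds.
#2 j = 6, d = 14; 6 < 14 — holds.
#3 m = 5, and 5 ≠ 8 — holds.
#4 j = 6 is even — holds.
#5 6 / 2 = 3, so 2 divides 6 — holds.
#6 |5 - 14| = 9 — holds.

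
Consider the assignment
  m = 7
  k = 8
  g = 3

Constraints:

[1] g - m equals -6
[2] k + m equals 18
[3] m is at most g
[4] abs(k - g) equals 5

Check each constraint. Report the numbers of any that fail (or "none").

[1] g - m = 3 - 7 = -4, not -6  ✘
[2] k + m = 8 + 7 = 15, not 18  ✘
[3] m = 7, g = 3; 7 > 3 (want ≤)  ✘
[4] abs(8 - 3) = 5  ✔

Violated: 1, 2, 3.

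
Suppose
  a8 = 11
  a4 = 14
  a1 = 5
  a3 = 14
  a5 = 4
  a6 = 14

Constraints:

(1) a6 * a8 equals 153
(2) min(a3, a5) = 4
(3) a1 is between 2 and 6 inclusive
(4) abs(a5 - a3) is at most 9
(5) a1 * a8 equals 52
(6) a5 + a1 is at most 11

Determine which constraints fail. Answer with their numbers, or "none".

Constraints 1, 4, and 5 are violated.

(1) a6 * a8 = 14 * 11 = 154, not 153 — fails.
(2) min(14, 4) = 4 — holds.
(3) a1 = 5 lies in [2, 6] — holds.
(4) abs(4 - 14) = 10; 10 > 9, exceeds bound 9 — fails.
(5) a1 * a8 = 5 * 11 = 55, not 52 — fails.
(6) a5 + a1 = 4 + 5 = 9; 9 ≤ 11 — holds.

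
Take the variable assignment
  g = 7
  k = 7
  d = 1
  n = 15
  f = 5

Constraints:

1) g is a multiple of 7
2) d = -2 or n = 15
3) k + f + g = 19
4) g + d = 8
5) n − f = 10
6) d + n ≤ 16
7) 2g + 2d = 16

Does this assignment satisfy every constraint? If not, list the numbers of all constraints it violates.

None — every constraint holds.

1) 7 / 7 = 1, so 7 divides 7 — satisfied.
2) d = 1 ≠ -2, but n = 15 = 15 (second disjunct) — satisfied.
3) k + f + g = 7 + 5 + 7 = 19 — satisfied.
4) g + d = 7 + 1 = 8 — satisfied.
5) n − f = 15 − 5 = 10 — satisfied.
6) d + n = 1 + 15 = 16; 16 ≤ 16 — satisfied.
7) 2g + 2d = 2(7) + 2(1) = 16 — satisfied.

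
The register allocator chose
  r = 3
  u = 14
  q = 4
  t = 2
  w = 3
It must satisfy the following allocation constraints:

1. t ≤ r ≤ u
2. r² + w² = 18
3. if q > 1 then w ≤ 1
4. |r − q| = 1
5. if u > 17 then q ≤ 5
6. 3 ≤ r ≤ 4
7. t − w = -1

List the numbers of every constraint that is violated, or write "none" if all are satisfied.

The assignment fails constraint 3.

1. values 2 ≤ 3 ≤ 14  ✓
2. r² + w² = 3² + 3² = 9 + 9 = 18  ✓
3. q = 4 > 1, so we need w ≤ 1; but w = 3 > 1  ✗
4. |3 − 4| = 1  ✓
5. u = 14, not > 17; antecedent false, conditional vacuously true  ✓
6. r = 3 lies in [3, 4]  ✓
7. t − w = 2 − 3 = -1  ✓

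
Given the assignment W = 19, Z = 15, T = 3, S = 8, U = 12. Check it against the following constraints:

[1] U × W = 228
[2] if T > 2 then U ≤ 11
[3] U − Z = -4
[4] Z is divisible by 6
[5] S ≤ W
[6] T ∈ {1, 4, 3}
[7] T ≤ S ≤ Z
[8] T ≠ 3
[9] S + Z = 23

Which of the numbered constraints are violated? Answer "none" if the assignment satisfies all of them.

[1] U × W = 12 × 19 = 228  holds
[2] T = 3 > 2, so we need U ≤ 11; but U = 12 > 11  fails
[3] U − Z = 12 − 15 = -3, not -4  fails
[4] 15 = 6×2 + 3, so 6 does not divide 15  fails
[5] S = 8, W = 19; 8 ≤ 19  holds
[6] T = 3 is in {1, 4, 3}  holds
[7] values 3 ≤ 8 ≤ 15  holds
[8] T = 3, but 3 is required to differ  fails
[9] S + Z = 8 + 15 = 23  holds

Constraints 2, 3, 4, and 8 do not hold.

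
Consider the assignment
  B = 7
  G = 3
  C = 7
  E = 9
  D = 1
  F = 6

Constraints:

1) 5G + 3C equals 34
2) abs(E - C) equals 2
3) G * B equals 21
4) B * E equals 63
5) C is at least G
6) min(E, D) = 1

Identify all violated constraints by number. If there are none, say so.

Constraint 1 does not hold.

1) 5G + 3C = 5(3) + 3(7) = 36, not 34  FAIL
2) abs(9 - 7) = 2  OK
3) G * B = 3 * 7 = 21  OK
4) B * E = 7 * 9 = 63  OK
5) C = 7, G = 3; 7 ≥ 3  OK
6) min(9, 1) = 1  OK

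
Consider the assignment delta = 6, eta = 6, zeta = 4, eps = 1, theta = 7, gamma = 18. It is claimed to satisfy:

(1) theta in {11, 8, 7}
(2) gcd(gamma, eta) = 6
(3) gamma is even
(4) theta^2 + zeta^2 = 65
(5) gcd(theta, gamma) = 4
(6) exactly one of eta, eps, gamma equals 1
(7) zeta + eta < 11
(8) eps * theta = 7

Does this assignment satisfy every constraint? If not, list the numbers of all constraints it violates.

(1) theta = 7 is in {11, 8, 7} — holds.
(2) gcd(18, 6) = 6 — holds.
(3) gamma = 18 is even — holds.
(4) theta^2 + zeta^2 = 7^2 + 4^2 = 49 + 16 = 65 — holds.
(5) gcd(7, 18) = 1, not 4 — does not hold.
(6) eta=6, eps=1, gamma=18; 1 of them equals 1 — holds.
(7) zeta + eta = 4 + 6 = 10; 10 < 11 — holds.
(8) eps * theta = 1 * 7 = 7 — holds.

Violated: 5.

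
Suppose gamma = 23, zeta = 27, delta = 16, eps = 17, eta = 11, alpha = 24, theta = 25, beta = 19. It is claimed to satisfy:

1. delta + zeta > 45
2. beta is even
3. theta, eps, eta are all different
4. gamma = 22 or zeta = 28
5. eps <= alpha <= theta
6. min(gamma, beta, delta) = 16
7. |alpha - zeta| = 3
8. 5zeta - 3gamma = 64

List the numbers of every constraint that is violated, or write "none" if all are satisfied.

Constraints 1, 2, 4, and 8 are violated.

1. delta + zeta = 16 + 27 = 43; 43 ≤ 45, bound 45 not met  FAIL
2. beta = 19 is odd  FAIL
3. values 25, 17, 11 are pairwise distinct  OK
4. gamma = 23 ≠ 22 and zeta = 27 ≠ 28; both disjuncts false  FAIL
5. values 17 <= 24 <= 25  OK
6. min(23, 19, 16) = 16  OK
7. |24 - 27| = 3  OK
8. 5zeta - 3gamma = 5(27) - 3(23) = 66, not 64  FAIL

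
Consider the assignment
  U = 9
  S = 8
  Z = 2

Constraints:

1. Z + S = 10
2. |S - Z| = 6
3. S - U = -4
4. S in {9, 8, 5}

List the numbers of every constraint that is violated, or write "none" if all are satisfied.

No — constraint 3 is not satisfied.

1. Z + S = 2 + 8 = 10 — OK.
2. |8 - 2| = 6 — OK.
3. S - U = 8 - 9 = -1, not -4 — violated.
4. S = 8 is in {9, 8, 5} — OK.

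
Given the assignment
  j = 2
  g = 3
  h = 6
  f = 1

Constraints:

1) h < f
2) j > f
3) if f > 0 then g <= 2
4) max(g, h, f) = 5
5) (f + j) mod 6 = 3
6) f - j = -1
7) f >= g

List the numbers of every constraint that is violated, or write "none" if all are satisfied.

1) h = 6, f = 1; 6 ≥ 1 (want <)  fails
2) j = 2, f = 1; 2 > 1  holds
3) f = 1 > 0, so we need g ≤ 2; but g = 3 > 2  fails
4) max(3, 6, 1) = 6, not 5  fails
5) f + j = 3; 3 mod 6 = 3  holds
6) f - j = 1 - 2 = -1  holds
7) f = 1, g = 3; 1 < 3 (want ≥)  fails

Violated: 1, 3, 4, 7.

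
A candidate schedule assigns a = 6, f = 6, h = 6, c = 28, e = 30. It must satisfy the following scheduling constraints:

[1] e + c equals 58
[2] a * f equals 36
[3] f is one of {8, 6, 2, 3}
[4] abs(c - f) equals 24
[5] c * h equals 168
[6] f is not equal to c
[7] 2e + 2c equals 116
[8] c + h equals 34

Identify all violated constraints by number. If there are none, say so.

Violated: 4.

[1] e + c = 30 + 28 = 58 — holds.
[2] a * f = 6 * 6 = 36 — holds.
[3] f = 6 is in {8, 6, 2, 3} — holds.
[4] abs(28 - 6) = 22, not 24 — does not hold.
[5] c * h = 28 * 6 = 168 — holds.
[6] f = 6, c = 28; distinct — holds.
[7] 2e + 2c = 2(30) + 2(28) = 116 — holds.
[8] c + h = 28 + 6 = 34 — holds.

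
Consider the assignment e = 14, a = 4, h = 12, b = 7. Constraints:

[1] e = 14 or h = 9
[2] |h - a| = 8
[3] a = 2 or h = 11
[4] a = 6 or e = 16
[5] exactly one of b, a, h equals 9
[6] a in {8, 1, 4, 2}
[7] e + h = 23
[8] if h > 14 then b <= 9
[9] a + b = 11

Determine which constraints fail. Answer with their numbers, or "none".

[1] e = 14 = 14 (first disjunct)  ✔
[2] |12 - 4| = 8  ✔
[3] a = 4 ≠ 2 and h = 12 ≠ 11; both disjuncts false  ✘
[4] a = 4 ≠ 6 and e = 14 ≠ 16; both disjuncts false  ✘
[5] b=7, a=4, h=12; 0 of them equal 9, not exactly one  ✘
[6] a = 4 is in {8, 1, 4, 2}  ✔
[7] e + h = 14 + 12 = 26, not 23  ✘
[8] h = 12, not > 14; antecedent false, conditional vacuously true  ✔
[9] a + b = 4 + 7 = 11  ✔

The assignment fails constraints 3, 4, 5, and 7.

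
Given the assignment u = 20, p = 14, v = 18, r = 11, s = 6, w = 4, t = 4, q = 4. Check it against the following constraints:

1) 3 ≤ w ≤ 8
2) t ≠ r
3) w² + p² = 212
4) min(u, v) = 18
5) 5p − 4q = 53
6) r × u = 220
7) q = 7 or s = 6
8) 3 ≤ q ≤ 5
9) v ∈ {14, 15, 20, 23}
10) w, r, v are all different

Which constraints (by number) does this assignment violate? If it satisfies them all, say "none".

The assignment fails constraints 5 and 9.

1) w = 4 lies in [3, 8] — satisfied.
2) t = 4, r = 11; distinct — satisfied.
3) w² + p² = 4² + 14² = 16 + 196 = 212 — satisfied.
4) min(20, 18) = 18 — satisfied.
5) 5p − 4q = 5(14) − 4(4) = 54, not 53 — violated.
6) r × u = 11 × 20 = 220 — satisfied.
7) q = 4 ≠ 7, but s = 6 = 6 (second disjunct) — satisfied.
8) q = 4 lies in [3, 5] — satisfied.
9) v = 18 is not in {14, 15, 20, 23} — violated.
10) values 4, 11, 18 are pairwise distinct — satisfied.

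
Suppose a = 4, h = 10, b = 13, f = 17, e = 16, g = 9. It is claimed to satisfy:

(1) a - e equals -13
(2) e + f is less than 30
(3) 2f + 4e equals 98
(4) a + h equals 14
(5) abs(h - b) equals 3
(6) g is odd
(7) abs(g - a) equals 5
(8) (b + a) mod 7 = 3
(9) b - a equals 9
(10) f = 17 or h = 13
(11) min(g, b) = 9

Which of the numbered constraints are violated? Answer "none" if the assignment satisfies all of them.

(1) a - e = 4 - 16 = -12, not -13 — does not hold.
(2) e + f = 16 + 17 = 33; 33 ≥ 30, bound 30 not met — does not hold.
(3) 2f + 4e = 2(17) + 4(16) = 98 — holds.
(4) a + h = 4 + 10 = 14 — holds.
(5) abs(10 - 13) = 3 — holds.
(6) g = 9 is odd — holds.
(7) abs(9 - 4) = 5 — holds.
(8) b + a = 17; 17 mod 7 = 3 — holds.
(9) b - a = 13 - 4 = 9 — holds.
(10) f = 17 = 17 (first disjunct) — holds.
(11) min(9, 13) = 9 — holds.

Constraints 1, 2 do not hold.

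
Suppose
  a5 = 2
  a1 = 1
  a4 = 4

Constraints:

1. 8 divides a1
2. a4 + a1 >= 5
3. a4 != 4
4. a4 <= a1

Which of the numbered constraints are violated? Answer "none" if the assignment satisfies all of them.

No — constraints 1, 3, 4 are not satisfied.

1. 1 = 8*0 + 1, so 8 does not divide 1  ✗
2. a4 + a1 = 4 + 1 = 5; 5 ≥ 5  ✓
3. a4 = 4, but 4 is required to differ  ✗
4. a4 = 4, a1 = 1; 4 > 1 (want ≤)  ✗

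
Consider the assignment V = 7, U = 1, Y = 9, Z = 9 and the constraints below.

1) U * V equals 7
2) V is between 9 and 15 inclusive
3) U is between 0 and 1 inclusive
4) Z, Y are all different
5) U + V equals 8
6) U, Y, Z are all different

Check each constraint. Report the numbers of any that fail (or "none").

Violated: 2, 4, 6.

1) U * V = 1 * 7 = 7 — satisfied.
2) V = 7 is outside [9, 15] — violated.
3) U = 1 lies in [0, 1] — satisfied.
4) Z = Y = 9, not all different — violated.
5) U + V = 1 + 7 = 8 — satisfied.
6) Y = Z = 9, not all different — violated.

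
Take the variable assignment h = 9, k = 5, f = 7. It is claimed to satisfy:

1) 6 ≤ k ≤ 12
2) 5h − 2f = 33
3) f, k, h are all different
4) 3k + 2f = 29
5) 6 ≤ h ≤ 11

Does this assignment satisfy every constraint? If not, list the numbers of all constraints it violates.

1) k = 5 is outside [6, 12] — does not hold.
2) 5h − 2f = 5(9) − 2(7) = 31, not 33 — does not hold.
3) values 7, 5, 9 are pairwise distinct — holds.
4) 3k + 2f = 3(5) + 2(7) = 29 — holds.
5) h = 9 lies in [6, 11] — holds.

Constraints 1, 2 do not hold.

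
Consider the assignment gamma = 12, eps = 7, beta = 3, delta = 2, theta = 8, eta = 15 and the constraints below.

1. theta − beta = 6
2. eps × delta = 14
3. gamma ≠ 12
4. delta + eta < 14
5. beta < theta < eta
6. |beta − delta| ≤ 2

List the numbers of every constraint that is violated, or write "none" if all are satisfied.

1. theta − beta = 8 − 3 = 5, not 6 — does not hold.
2. eps × delta = 7 × 2 = 14 — holds.
3. gamma = 12, but 12 is required to differ — does not hold.
4. delta + eta = 2 + 15 = 17; 17 ≥ 14, bound 14 not met — does not hold.
5. values 3 < 8 < 15 — holds.
6. |3 − 2| = 1; 1 ≤ 2 — holds.

Constraints 1, 3, and 4 are violated.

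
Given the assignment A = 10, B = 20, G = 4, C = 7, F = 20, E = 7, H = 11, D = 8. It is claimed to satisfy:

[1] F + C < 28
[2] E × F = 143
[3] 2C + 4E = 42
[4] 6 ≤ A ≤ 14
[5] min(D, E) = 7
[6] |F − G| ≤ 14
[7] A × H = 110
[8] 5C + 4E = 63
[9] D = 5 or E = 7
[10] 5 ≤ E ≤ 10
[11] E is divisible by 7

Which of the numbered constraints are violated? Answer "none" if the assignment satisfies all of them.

[1] F + C = 20 + 7 = 27; 27 < 28  ✔
[2] E × F = 7 × 20 = 140, not 143  ✘
[3] 2C + 4E = 2(7) + 4(7) = 42  ✔
[4] A = 10 lies in [6, 14]  ✔
[5] min(8, 7) = 7  ✔
[6] |20 − 4| = 16; 16 > 14, exceeds bound 14  ✘
[7] A × H = 10 × 11 = 110  ✔
[8] 5C + 4E = 5(7) + 4(7) = 63  ✔
[9] D = 8 ≠ 5, but E = 7 = 7 (second disjunct)  ✔
[10] E = 7 lies in [5, 10]  ✔
[11] 7 / 7 = 1, so 7 divides 7  ✔

Constraints 2 and 6 do not hold.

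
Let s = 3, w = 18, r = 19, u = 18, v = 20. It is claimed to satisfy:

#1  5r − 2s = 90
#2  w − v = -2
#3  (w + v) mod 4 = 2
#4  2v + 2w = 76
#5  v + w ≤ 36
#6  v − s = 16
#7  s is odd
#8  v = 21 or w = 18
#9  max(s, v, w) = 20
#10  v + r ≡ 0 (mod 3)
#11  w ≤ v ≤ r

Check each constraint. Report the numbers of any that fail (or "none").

#1 5r − 2s = 5(19) − 2(3) = 89, not 90 — violated.
#2 w − v = 18 − 20 = -2 — OK.
#3 w + v = 38; 38 mod 4 = 2 — OK.
#4 2v + 2w = 2(20) + 2(18) = 76 — OK.
#5 v + w = 20 + 18 = 38; 38 > 36, bound 36 not met — violated.
#6 v − s = 20 − 3 = 17, not 16 — violated.
#7 s = 3 is odd — OK.
#8 v = 20 ≠ 21, but w = 18 = 18 (second disjunct) — OK.
#9 max(3, 20, 18) = 20 — OK.
#10 v + r = 39; 39 mod 3 = 0 — OK.
#11 values 18, 20, 19; v = 20 is not ≤ r = 19 — violated.

Constraints 1, 5, 6, and 11 are violated.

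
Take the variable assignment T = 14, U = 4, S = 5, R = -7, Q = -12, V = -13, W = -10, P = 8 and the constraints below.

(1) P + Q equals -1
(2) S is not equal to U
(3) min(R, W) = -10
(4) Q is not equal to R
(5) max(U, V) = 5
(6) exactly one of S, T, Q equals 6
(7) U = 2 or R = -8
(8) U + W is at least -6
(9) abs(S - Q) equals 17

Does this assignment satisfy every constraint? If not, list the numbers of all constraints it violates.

(1) P + Q = 8 + (-12) = -4, not -1 — violated.
(2) S = 5, U = 4; distinct — OK.
(3) min(-7, -10) = -10 — OK.
(4) Q = -12, R = -7; distinct — OK.
(5) max(4, -13) = 4, not 5 — violated.
(6) S=5, T=14, Q=-12; 0 of them equal 6, not exactly one — violated.
(7) U = 4 ≠ 2 and R = -7 ≠ -8; both disjuncts false — violated.
(8) U + W = 4 + (-10) = -6; -6 ≥ -6 — OK.
(9) abs(5 - (-12)) = 17 — OK.

Constraints 1, 5, 6, and 7 do not hold.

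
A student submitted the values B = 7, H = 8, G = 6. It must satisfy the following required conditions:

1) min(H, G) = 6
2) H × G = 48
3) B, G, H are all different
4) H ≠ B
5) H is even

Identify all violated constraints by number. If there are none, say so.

All constraints are satisfied.

1) min(8, 6) = 6  ✔
2) H × G = 8 × 6 = 48  ✔
3) values 7, 6, 8 are pairwise distinct  ✔
4) H = 8, B = 7; distinct  ✔
5) H = 8 is even  ✔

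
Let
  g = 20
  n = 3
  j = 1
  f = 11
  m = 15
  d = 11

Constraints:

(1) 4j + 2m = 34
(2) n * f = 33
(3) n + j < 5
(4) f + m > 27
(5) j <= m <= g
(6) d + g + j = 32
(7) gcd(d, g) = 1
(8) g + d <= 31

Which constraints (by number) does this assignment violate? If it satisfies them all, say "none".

(1) 4j + 2m = 4(1) + 2(15) = 34 — OK.
(2) n * f = 3 * 11 = 33 — OK.
(3) n + j = 3 + 1 = 4; 4 < 5 — OK.
(4) f + m = 11 + 15 = 26; 26 ≤ 27, bound 27 not met — violated.
(5) values 1 <= 15 <= 20 — OK.
(6) d + g + j = 11 + 20 + 1 = 32 — OK.
(7) gcd(11, 20) = 1 — OK.
(8) g + d = 20 + 11 = 31; 31 ≤ 31 — OK.

Constraint 4 is violated.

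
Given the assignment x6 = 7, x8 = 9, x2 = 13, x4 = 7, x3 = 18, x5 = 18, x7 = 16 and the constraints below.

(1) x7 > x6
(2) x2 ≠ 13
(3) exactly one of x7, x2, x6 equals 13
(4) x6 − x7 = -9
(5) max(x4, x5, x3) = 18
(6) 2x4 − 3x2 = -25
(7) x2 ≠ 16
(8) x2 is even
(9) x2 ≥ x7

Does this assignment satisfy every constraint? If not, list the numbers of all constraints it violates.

Violated: 2, 8, and 9.

(1) x7 = 16, x6 = 7; 16 > 7  yes
(2) x2 = 13, but 13 is required to differ  no
(3) x7=16, x2=13, x6=7; 1 of them equals 13  yes
(4) x6 − x7 = 7 − 16 = -9  yes
(5) max(7, 18, 18) = 18  yes
(6) 2x4 − 3x2 = 2(7) − 3(13) = -25  yes
(7) x2 = 13, and 13 ≠ 16  yes
(8) x2 = 13 is odd  no
(9) x2 = 13, x7 = 16; 13 < 16 (want ≥)  no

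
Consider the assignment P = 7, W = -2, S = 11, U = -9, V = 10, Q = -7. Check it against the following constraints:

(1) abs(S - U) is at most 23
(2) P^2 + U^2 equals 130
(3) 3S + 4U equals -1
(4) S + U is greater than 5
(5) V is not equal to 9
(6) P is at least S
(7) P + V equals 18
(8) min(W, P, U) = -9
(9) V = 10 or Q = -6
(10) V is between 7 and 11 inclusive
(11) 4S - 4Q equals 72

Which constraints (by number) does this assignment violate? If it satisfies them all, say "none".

Violated: 3, 4, 6, 7.

(1) abs(11 - (-9)) = 20; 20 ≤ 23  yes
(2) P^2 + U^2 = 7^2 + (-9)^2 = 49 + 81 = 130  yes
(3) 3S + 4U = 3(11) + 4(-9) = -3, not -1  no
(4) S + U = 11 + (-9) = 2; 2 ≤ 5, bound 5 not met  no
(5) V = 10, and 10 ≠ 9  yes
(6) P = 7, S = 11; 7 < 11 (want ≥)  no
(7) P + V = 7 + 10 = 17, not 18  no
(8) min(-2, 7, -9) = -9  yes
(9) V = 10 = 10 (first disjunct)  yes
(10) V = 10 lies in [7, 11]  yes
(11) 4S - 4Q = 4(11) - 4(-7) = 72  yes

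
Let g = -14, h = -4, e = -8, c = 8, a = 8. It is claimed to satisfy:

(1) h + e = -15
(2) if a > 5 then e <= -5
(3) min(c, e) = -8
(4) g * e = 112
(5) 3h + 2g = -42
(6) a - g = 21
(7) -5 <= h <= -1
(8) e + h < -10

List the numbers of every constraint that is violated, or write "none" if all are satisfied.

Violated: 1, 5, and 6.

(1) h + e = -4 + (-8) = -12, not -15 — violated.
(2) a = 8 > 5, so we need e ≤ -5; e = -8 ≤ -5 — satisfied.
(3) min(8, -8) = -8 — satisfied.
(4) g * e = -14 * (-8) = 112 — satisfied.
(5) 3h + 2g = 3(-4) + 2(-14) = -40, not -42 — violated.
(6) a - g = 8 - (-14) = 22, not 21 — violated.
(7) h = -4 lies in [-5, -1] — satisfied.
(8) e + h = -8 + (-4) = -12; -12 < -10 — satisfied.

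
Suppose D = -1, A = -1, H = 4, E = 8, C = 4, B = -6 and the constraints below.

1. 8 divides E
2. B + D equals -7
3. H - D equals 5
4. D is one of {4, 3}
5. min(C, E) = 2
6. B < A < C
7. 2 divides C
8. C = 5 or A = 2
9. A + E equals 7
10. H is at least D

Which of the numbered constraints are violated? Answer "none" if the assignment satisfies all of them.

Violated: 4, 5, and 8.

1. 8 / 8 = 1, so 8 divides 8  ✓
2. B + D = -6 + (-1) = -7  ✓
3. H - D = 4 - (-1) = 5  ✓
4. D = -1 is not in {4, 3}  ✗
5. min(4, 8) = 4, not 2  ✗
6. values -6 < -1 < 4  ✓
7. 4 / 2 = 2, so 2 divides 4  ✓
8. C = 4 ≠ 5 and A = -1 ≠ 2; both disjuncts false  ✗
9. A + E = -1 + 8 = 7  ✓
10. H = 4, D = -1; 4 ≥ -1  ✓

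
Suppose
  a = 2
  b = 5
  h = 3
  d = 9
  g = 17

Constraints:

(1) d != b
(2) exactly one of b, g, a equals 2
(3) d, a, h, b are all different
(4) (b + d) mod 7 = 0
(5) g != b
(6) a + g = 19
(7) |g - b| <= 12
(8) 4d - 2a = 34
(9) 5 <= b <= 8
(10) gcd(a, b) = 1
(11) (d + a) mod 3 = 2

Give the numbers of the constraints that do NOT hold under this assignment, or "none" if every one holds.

(1) d = 9, b = 5; distinct  holds
(2) b=5, g=17, a=2; 1 of them equals 2  holds
(3) values 9, 2, 3, 5 are pairwise distinct  holds
(4) b + d = 14; 14 mod 7 = 0  holds
(5) g = 17, b = 5; distinct  holds
(6) a + g = 2 + 17 = 19  holds
(7) |17 - 5| = 12; 12 ≤ 12  holds
(8) 4d - 2a = 4(9) - 2(2) = 32, not 34  fails
(9) b = 5 lies in [5, 8]  holds
(10) gcd(2, 5) = 1  holds
(11) d + a = 11; 11 mod 3 = 2  holds

The assignment fails constraint 8.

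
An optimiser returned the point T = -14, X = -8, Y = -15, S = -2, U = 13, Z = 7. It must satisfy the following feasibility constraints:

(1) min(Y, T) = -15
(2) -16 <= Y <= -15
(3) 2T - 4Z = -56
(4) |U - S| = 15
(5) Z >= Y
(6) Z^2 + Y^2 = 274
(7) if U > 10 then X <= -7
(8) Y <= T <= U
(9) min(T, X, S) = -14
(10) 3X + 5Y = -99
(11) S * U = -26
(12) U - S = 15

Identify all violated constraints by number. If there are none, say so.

Yes — all constraints hold.

(1) min(-15, -14) = -15 — holds.
(2) Y = -15 lies in [-16, -15] — holds.
(3) 2T - 4Z = 2(-14) - 4(7) = -56 — holds.
(4) |13 - (-2)| = 15 — holds.
(5) Z = 7, Y = -15; 7 ≥ -15 — holds.
(6) Z^2 + Y^2 = 7^2 + (-15)^2 = 49 + 225 = 274 — holds.
(7) U = 13 > 10, so we need X ≤ -7; X = -8 ≤ -7 — holds.
(8) values -15 <= -14 <= 13 — holds.
(9) min(-14, -8, -2) = -14 — holds.
(10) 3X + 5Y = 3(-8) + 5(-15) = -99 — holds.
(11) S * U = -2 * 13 = -26 — holds.
(12) U - S = 13 - (-2) = 15 — holds.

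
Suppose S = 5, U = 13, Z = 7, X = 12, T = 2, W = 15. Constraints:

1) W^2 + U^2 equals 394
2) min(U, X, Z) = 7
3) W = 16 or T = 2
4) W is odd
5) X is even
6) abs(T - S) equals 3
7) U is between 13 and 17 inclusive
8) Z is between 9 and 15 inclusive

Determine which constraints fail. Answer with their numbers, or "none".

1) W^2 + U^2 = 15^2 + 13^2 = 225 + 169 = 394  holds
2) min(13, 12, 7) = 7  holds
3) W = 15 ≠ 16, but T = 2 = 2 (second disjunct)  holds
4) W = 15 is odd  holds
5) X = 12 is even  holds
6) abs(2 - 5) = 3  holds
7) U = 13 lies in [13, 17]  holds
8) Z = 7 is outside [9, 15]  fails

Violated: 8.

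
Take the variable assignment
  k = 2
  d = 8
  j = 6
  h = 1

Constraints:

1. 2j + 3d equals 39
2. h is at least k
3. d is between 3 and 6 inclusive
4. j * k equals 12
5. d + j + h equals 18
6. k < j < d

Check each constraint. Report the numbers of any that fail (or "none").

1. 2j + 3d = 2(6) + 3(8) = 36, not 39 — violated.
2. h = 1, k = 2; 1 < 2 (want ≥) — violated.
3. d = 8 is outside [3, 6] — violated.
4. j * k = 6 * 2 = 12 — OK.
5. d + j + h = 8 + 6 + 1 = 15, not 18 — violated.
6. values 2 < 6 < 8 — OK.

Violated: 1, 2, 3, and 5.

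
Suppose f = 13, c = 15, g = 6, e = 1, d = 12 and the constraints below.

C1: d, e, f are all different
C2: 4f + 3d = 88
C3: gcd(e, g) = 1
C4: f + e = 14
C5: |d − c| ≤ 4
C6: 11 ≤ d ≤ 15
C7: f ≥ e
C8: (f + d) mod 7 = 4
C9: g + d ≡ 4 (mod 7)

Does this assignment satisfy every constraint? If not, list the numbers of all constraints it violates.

C1: values 12, 1, 13 are pairwise distinct  true
C2: 4f + 3d = 4(13) + 3(12) = 88  true
C3: gcd(1, 6) = 1  true
C4: f + e = 13 + 1 = 14  true
C5: |12 − 15| = 3; 3 ≤ 4  true
C6: d = 12 lies in [11, 15]  true
C7: f = 13, e = 1; 13 ≥ 1  true
C8: f + d = 25; 25 mod 7 = 4  true
C9: g + d = 18; 18 mod 7 = 4  true

Yes — all constraints hold.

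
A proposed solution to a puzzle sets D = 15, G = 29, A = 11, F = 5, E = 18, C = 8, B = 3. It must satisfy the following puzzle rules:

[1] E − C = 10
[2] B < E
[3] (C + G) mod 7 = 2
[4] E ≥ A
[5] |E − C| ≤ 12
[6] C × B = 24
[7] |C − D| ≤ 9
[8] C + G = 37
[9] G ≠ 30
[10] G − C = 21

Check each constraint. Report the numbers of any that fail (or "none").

[1] E − C = 18 − 8 = 10  ✓
[2] B = 3, E = 18; 3 < 18  ✓
[3] C + G = 37; 37 mod 7 = 2  ✓
[4] E = 18, A = 11; 18 ≥ 11  ✓
[5] |18 − 8| = 10; 10 ≤ 12  ✓
[6] C × B = 8 × 3 = 24  ✓
[7] |8 − 15| = 7; 7 ≤ 9  ✓
[8] C + G = 8 + 29 = 37  ✓
[9] G = 29, and 29 ≠ 30  ✓
[10] G − C = 29 − 8 = 21  ✓

No violations.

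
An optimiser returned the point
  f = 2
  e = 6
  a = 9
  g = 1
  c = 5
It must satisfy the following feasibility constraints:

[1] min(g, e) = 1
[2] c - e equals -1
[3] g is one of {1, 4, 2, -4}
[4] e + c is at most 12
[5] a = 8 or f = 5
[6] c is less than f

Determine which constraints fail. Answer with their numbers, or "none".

Violated: 5, 6.

[1] min(1, 6) = 1 — holds.
[2] c - e = 5 - 6 = -1 — holds.
[3] g = 1 is in {1, 4, 2, -4} — holds.
[4] e + c = 6 + 5 = 11; 11 ≤ 12 — holds.
[5] a = 9 ≠ 8 and f = 2 ≠ 5; both disjuncts false — fails.
[6] c = 5, f = 2; 5 ≥ 2 (want <) — fails.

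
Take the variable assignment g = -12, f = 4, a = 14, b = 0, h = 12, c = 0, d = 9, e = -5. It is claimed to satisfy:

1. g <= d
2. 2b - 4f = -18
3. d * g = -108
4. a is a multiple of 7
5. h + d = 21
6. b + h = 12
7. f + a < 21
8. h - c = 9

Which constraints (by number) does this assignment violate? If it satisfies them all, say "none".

No — constraints 2, 8 are not satisfied.

1. g = -12, d = 9; -12 ≤ 9 — satisfied.
2. 2b - 4f = 2(0) - 4(4) = -16, not -18 — violated.
3. d * g = 9 * (-12) = -108 — satisfied.
4. 14 / 7 = 2, so 7 divides 14 — satisfied.
5. h + d = 12 + 9 = 21 — satisfied.
6. b + h = 0 + 12 = 12 — satisfied.
7. f + a = 4 + 14 = 18; 18 < 21 — satisfied.
8. h - c = 12 - 0 = 12, not 9 — violated.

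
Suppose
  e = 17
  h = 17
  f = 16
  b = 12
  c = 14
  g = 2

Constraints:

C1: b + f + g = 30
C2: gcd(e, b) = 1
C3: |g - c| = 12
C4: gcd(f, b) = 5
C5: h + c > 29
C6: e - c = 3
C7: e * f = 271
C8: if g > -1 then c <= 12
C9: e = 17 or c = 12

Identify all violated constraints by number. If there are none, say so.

Constraints 4, 7, 8 do not hold.

C1: b + f + g = 12 + 16 + 2 = 30 — holds.
C2: gcd(17, 12) = 1 — holds.
C3: |2 - 14| = 12 — holds.
C4: gcd(16, 12) = 4, not 5 — does not hold.
C5: h + c = 17 + 14 = 31; 31 > 29 — holds.
C6: e - c = 17 - 14 = 3 — holds.
C7: e * f = 17 * 16 = 272, not 271 — does not hold.
C8: g = 2 > -1, so we need c ≤ 12; but c = 14 > 12 — does not hold.
C9: e = 17 = 17 (first disjunct) — holds.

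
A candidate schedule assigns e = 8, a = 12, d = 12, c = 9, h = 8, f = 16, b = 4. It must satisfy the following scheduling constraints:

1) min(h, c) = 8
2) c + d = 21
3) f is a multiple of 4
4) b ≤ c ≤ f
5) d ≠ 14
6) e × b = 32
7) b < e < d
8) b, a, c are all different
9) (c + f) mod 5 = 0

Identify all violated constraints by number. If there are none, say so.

1) min(8, 9) = 8  ✓
2) c + d = 9 + 12 = 21  ✓
3) 16 / 4 = 4, so 4 divides 16  ✓
4) values 4 ≤ 9 ≤ 16  ✓
5) d = 12, and 12 ≠ 14  ✓
6) e × b = 8 × 4 = 32  ✓
7) values 4 < 8 < 12  ✓
8) values 4, 12, 9 are pairwise distinct  ✓
9) c + f = 25; 25 mod 5 = 0  ✓

No violations.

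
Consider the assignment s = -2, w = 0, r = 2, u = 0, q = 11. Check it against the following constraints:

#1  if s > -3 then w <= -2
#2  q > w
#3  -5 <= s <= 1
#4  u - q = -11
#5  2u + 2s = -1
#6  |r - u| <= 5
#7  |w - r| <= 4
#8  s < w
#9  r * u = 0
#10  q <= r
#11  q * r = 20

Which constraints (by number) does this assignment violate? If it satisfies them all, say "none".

#1 s = -2 > -3, so we need w ≤ -2; but w = 0 > -2  FAIL
#2 q = 11, w = 0; 11 > 0  OK
#3 s = -2 lies in [-5, 1]  OK
#4 u - q = 0 - 11 = -11  OK
#5 2u + 2s = 2(0) + 2(-2) = -4, not -1  FAIL
#6 |2 - 0| = 2; 2 ≤ 5  OK
#7 |0 - 2| = 2; 2 ≤ 4  OK
#8 s = -2, w = 0; -2 < 0  OK
#9 r * u = 2 * 0 = 0  OK
#10 q = 11, r = 2; 11 > 2 (want ≤)  FAIL
#11 q * r = 11 * 2 = 22, not 20  FAIL

The assignment fails constraints 1, 5, 10, and 11.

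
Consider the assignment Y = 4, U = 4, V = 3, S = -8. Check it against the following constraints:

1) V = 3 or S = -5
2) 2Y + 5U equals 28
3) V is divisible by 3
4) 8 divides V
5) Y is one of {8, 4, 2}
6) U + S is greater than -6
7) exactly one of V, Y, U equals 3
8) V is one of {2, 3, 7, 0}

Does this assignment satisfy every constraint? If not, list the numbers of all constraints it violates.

1) V = 3 = 3 (first disjunct) — satisfied.
2) 2Y + 5U = 2(4) + 5(4) = 28 — satisfied.
3) 3 / 3 = 1, so 3 divides 3 — satisfied.
4) 3 = 8*0 + 3, so 8 does not divide 3 — violated.
5) Y = 4 is in {8, 4, 2} — satisfied.
6) U + S = 4 + (-8) = -4; -4 > -6 — satisfied.
7) V=3, Y=4, U=4; 1 of them equals 3 — satisfied.
8) V = 3 is in {2, 3, 7, 0} — satisfied.

Constraint 4 is violated.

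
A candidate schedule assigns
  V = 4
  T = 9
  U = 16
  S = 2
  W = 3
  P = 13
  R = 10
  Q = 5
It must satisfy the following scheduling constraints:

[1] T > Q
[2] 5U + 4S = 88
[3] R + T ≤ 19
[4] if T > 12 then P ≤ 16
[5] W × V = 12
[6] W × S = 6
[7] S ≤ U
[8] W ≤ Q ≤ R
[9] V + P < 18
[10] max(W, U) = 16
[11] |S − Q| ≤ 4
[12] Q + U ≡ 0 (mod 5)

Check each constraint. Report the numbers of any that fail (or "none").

Constraint 12 does not hold.

[1] T = 9, Q = 5; 9 > 5 — holds.
[2] 5U + 4S = 5(16) + 4(2) = 88 — holds.
[3] R + T = 10 + 9 = 19; 19 ≤ 19 — holds.
[4] T = 9, not > 12; antecedent false, conditional vacuously true — holds.
[5] W × V = 3 × 4 = 12 — holds.
[6] W × S = 3 × 2 = 6 — holds.
[7] S = 2, U = 16; 2 ≤ 16 — holds.
[8] values 3 ≤ 5 ≤ 10 — holds.
[9] V + P = 4 + 13 = 17; 17 < 18 — holds.
[10] max(3, 16) = 16 — holds.
[11] |2 − 5| = 3; 3 ≤ 4 — holds.
[12] Q + U = 21; 21 mod 5 = 1, not 0 — does not hold.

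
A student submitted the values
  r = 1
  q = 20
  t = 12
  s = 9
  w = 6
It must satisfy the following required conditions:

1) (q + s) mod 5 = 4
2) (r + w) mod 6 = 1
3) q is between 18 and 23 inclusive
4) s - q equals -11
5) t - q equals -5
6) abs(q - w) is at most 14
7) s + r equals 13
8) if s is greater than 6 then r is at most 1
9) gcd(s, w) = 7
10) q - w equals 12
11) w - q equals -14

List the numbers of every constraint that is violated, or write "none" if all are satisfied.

No — constraints 5, 7, 9, 10 are not satisfied.

1) q + s = 29; 29 mod 5 = 4  yes
2) r + w = 7; 7 mod 6 = 1  yes
3) q = 20 lies in [18, 23]  yes
4) s - q = 9 - 20 = -11  yes
5) t - q = 12 - 20 = -8, not -5  no
6) abs(20 - 6) = 14; 14 ≤ 14  yes
7) s + r = 9 + 1 = 10, not 13  no
8) s = 9 > 6, so we need r ≤ 1; r = 1 ≤ 1  yes
9) gcd(9, 6) = 3, not 7  no
10) q - w = 20 - 6 = 14, not 12  no
11) w - q = 6 - 20 = -14  yes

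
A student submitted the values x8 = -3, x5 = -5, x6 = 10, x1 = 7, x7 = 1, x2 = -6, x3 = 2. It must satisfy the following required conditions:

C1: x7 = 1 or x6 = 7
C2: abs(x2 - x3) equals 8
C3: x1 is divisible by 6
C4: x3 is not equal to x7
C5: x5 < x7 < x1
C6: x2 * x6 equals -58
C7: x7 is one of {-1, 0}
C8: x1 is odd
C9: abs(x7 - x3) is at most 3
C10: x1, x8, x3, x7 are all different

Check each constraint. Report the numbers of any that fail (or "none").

C1: x7 = 1 = 1 (first disjunct) — satisfied.
C2: abs(-6 - 2) = 8 — satisfied.
C3: 7 = 6*1 + 1, so 6 does not divide 7 — violated.
C4: x3 = 2, x7 = 1; distinct — satisfied.
C5: values -5 < 1 < 7 — satisfied.
C6: x2 * x6 = -6 * 10 = -60, not -58 — violated.
C7: x7 = 1 is not in {-1, 0} — violated.
C8: x1 = 7 is odd — satisfied.
C9: abs(1 - 2) = 1; 1 ≤ 3 — satisfied.
C10: values 7, -3, 2, 1 are pairwise distinct — satisfied.

Violated: 3, 6, 7.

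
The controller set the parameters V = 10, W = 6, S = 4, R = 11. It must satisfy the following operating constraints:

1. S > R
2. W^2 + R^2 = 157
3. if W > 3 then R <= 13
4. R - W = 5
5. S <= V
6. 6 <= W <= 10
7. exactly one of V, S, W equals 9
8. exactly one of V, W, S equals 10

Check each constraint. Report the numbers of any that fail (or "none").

1. S = 4, R = 11; 4 ≤ 11 (want >) — violated.
2. W^2 + R^2 = 6^2 + 11^2 = 36 + 121 = 157 — satisfied.
3. W = 6 > 3, so we need R ≤ 13; R = 11 ≤ 13 — satisfied.
4. R - W = 11 - 6 = 5 — satisfied.
5. S = 4, V = 10; 4 ≤ 10 — satisfied.
6. W = 6 lies in [6, 10] — satisfied.
7. V=10, S=4, W=6; 0 of them equal 9, not exactly one — violated.
8. V=10, W=6, S=4; 1 of them equals 10 — satisfied.

The assignment fails constraints 1 and 7.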